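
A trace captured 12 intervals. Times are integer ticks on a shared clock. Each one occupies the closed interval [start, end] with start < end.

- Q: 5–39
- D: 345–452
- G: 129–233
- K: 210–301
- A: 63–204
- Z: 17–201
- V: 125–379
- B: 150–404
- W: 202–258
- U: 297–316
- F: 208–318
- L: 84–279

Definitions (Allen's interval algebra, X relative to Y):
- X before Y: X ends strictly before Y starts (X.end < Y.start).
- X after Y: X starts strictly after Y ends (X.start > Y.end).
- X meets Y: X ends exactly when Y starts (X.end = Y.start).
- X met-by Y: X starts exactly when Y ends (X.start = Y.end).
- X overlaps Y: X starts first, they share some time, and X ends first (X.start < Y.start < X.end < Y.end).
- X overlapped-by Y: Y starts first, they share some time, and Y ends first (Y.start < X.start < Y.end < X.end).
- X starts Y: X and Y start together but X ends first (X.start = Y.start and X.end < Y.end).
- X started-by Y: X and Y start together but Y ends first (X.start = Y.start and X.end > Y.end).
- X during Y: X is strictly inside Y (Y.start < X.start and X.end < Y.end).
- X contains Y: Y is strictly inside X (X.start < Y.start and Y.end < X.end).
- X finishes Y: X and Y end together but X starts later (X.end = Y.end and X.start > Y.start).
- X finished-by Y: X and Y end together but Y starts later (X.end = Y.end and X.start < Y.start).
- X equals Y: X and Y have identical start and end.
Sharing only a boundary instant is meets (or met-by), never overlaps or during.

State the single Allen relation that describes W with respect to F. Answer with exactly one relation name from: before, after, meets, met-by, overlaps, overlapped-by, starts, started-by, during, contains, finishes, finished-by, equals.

overlaps

W = [202, 258]; F = [208, 318].
Compare endpoints: W.start < F.start, W.start < F.end, W.end > F.start, W.end < F.end.
That pattern is 'overlaps'.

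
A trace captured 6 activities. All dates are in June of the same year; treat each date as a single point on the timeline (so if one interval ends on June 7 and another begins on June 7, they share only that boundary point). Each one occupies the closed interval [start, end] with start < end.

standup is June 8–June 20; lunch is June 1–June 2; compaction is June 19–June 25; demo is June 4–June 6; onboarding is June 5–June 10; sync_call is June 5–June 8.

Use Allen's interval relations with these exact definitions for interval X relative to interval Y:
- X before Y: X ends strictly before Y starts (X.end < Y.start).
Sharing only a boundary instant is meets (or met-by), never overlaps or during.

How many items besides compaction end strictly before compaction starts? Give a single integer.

4

Target compaction = [June 19, June 25].
demo [June 4, June 6] → before → counts.
lunch [June 1, June 2] → before → counts.
onboarding [June 5, June 10] → before → counts.
standup [June 8, June 20] → overlaps → no.
sync_call [June 5, June 8] → before → counts.
Total: 4.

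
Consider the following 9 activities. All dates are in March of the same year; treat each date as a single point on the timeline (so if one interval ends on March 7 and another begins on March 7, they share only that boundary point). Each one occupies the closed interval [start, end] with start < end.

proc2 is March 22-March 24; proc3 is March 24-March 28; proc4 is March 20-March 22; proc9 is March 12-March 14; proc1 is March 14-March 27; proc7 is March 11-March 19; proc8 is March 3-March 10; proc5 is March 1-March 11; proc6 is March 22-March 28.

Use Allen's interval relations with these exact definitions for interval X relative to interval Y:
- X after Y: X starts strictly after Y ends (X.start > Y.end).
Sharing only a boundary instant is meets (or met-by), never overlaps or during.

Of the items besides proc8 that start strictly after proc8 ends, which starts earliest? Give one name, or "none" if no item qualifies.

proc7

Target proc8 = [March 3, March 10].
proc1 [March 14, March 27] → after → candidate.
proc2 [March 22, March 24] → after → candidate.
proc3 [March 24, March 28] → after → candidate.
proc4 [March 20, March 22] → after → candidate.
proc5 [March 1, March 11] → contains → excluded.
proc6 [March 22, March 28] → after → candidate.
proc7 [March 11, March 19] → after → candidate.
proc9 [March 12, March 14] → after → candidate.
Among candidates, earliest start is March 11 → proc7.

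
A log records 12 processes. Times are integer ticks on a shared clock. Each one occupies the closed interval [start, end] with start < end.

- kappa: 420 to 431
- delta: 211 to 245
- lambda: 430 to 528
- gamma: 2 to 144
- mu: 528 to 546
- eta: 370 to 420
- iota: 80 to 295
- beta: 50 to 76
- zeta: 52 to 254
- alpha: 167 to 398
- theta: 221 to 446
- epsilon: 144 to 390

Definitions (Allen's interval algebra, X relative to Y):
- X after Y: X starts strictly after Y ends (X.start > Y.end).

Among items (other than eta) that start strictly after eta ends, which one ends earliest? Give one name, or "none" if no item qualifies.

Target eta = [370, 420].
alpha [167, 398] → overlaps → excluded.
beta [50, 76] → before → excluded.
delta [211, 245] → before → excluded.
epsilon [144, 390] → overlaps → excluded.
gamma [2, 144] → before → excluded.
iota [80, 295] → before → excluded.
kappa [420, 431] → met-by → excluded.
lambda [430, 528] → after → candidate.
mu [528, 546] → after → candidate.
theta [221, 446] → contains → excluded.
zeta [52, 254] → before → excluded.
Among candidates, earliest end is 528 → lambda.

lambda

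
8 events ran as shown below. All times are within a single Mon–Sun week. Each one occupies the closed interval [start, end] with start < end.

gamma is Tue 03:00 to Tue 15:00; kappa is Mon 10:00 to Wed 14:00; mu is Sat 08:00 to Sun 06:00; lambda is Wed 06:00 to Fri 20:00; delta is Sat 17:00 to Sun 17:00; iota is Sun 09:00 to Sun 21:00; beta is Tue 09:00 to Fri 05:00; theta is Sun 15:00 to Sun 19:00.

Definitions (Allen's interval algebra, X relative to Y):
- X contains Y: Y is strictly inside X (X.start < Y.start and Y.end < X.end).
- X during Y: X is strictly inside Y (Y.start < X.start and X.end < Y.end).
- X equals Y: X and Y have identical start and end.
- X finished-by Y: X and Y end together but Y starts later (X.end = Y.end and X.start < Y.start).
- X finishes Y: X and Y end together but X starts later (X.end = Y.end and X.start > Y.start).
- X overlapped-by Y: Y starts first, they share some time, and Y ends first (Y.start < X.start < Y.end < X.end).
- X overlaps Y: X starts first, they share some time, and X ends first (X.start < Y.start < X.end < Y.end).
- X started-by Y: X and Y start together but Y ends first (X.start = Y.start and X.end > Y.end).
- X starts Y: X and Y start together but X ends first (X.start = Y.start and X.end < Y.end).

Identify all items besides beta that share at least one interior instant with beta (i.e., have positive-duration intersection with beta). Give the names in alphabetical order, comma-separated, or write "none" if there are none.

Target beta = [Tue 09:00, Fri 05:00].
delta [Sat 17:00, Sun 17:00] → after → no.
gamma [Tue 03:00, Tue 15:00] → overlaps → yes.
iota [Sun 09:00, Sun 21:00] → after → no.
kappa [Mon 10:00, Wed 14:00] → overlaps → yes.
lambda [Wed 06:00, Fri 20:00] → overlapped-by → yes.
mu [Sat 08:00, Sun 06:00] → after → no.
theta [Sun 15:00, Sun 19:00] → after → no.
Result: gamma, kappa, lambda.

gamma, kappa, lambda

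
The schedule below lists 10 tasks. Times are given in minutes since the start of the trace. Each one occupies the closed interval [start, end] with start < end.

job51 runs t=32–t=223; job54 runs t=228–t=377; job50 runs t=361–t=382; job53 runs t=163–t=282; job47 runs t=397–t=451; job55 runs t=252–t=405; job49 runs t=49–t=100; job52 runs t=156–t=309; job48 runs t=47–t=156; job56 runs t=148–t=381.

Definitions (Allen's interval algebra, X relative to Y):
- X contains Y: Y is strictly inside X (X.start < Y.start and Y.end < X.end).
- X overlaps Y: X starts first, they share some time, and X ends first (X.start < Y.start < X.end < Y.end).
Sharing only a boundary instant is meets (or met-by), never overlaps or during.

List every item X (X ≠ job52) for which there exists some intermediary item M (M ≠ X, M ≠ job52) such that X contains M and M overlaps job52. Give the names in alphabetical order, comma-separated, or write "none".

Target job52 = [t=156, t=309].
Intermediaries M with M overlaps job52: job51.
Via job51 — items with X contains job51: none.
Union: none.

none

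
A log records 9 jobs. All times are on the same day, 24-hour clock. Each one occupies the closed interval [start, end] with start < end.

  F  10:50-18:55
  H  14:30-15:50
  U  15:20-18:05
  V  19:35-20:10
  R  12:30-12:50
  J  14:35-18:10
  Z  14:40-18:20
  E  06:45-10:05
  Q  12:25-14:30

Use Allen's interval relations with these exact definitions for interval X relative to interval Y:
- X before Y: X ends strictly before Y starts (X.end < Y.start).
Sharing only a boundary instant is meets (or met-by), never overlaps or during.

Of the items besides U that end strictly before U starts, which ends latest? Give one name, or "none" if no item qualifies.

Target U = [15:20, 18:05].
E [06:45, 10:05] → before → candidate.
F [10:50, 18:55] → contains → excluded.
H [14:30, 15:50] → overlaps → excluded.
J [14:35, 18:10] → contains → excluded.
Q [12:25, 14:30] → before → candidate.
R [12:30, 12:50] → before → candidate.
V [19:35, 20:10] → after → excluded.
Z [14:40, 18:20] → contains → excluded.
Among candidates, latest end is 14:30 → Q.

Q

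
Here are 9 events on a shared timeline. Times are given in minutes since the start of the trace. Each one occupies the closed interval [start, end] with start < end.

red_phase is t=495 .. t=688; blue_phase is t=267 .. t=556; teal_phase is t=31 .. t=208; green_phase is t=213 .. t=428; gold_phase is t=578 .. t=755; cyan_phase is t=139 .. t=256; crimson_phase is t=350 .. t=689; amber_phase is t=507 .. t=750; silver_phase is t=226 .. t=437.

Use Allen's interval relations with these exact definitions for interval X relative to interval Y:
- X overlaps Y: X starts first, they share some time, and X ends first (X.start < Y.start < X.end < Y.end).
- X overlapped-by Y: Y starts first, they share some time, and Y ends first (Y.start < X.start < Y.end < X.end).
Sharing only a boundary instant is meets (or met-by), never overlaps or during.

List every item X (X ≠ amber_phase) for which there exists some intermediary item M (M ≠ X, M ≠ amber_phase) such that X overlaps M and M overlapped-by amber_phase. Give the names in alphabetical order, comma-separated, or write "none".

crimson_phase, red_phase

Target amber_phase = [t=507, t=750].
Intermediaries M with M overlapped-by amber_phase: gold_phase.
Via gold_phase — items with X overlaps gold_phase: crimson_phase, red_phase.
Union: crimson_phase, red_phase.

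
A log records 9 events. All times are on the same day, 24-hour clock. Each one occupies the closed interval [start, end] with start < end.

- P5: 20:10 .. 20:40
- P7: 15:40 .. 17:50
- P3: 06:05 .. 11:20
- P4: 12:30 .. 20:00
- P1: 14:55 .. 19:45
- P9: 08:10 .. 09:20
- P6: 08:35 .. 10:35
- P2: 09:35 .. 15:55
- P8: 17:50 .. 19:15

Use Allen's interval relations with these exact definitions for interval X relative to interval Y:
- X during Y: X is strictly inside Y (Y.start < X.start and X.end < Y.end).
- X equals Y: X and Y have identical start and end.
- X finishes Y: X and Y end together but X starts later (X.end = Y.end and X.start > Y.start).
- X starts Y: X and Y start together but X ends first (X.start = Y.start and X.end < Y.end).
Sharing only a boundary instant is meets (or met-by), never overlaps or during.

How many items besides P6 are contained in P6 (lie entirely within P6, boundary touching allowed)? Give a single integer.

Target P6 = [08:35, 10:35].
P1 [14:55, 19:45] → after → no.
P2 [09:35, 15:55] → overlapped-by → no.
P3 [06:05, 11:20] → contains → no.
P4 [12:30, 20:00] → after → no.
P5 [20:10, 20:40] → after → no.
P7 [15:40, 17:50] → after → no.
P8 [17:50, 19:15] → after → no.
P9 [08:10, 09:20] → overlaps → no.
Total: 0.

0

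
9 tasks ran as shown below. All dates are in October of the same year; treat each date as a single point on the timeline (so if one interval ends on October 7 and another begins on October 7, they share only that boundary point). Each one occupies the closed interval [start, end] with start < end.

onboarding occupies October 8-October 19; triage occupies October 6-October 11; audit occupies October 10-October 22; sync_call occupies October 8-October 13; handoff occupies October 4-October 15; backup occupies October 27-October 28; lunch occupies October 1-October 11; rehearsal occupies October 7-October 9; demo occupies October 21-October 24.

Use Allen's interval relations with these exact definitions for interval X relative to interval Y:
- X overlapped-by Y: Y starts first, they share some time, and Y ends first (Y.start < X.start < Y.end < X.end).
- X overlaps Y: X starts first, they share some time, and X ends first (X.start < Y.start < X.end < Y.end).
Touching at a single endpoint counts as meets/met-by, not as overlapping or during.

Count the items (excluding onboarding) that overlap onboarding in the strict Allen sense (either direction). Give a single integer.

Target onboarding = [October 8, October 19].
audit [October 10, October 22] → overlapped-by → counts.
backup [October 27, October 28] → after → no.
demo [October 21, October 24] → after → no.
handoff [October 4, October 15] → overlaps → counts.
lunch [October 1, October 11] → overlaps → counts.
rehearsal [October 7, October 9] → overlaps → counts.
sync_call [October 8, October 13] → starts → no.
triage [October 6, October 11] → overlaps → counts.
Total: 5.

5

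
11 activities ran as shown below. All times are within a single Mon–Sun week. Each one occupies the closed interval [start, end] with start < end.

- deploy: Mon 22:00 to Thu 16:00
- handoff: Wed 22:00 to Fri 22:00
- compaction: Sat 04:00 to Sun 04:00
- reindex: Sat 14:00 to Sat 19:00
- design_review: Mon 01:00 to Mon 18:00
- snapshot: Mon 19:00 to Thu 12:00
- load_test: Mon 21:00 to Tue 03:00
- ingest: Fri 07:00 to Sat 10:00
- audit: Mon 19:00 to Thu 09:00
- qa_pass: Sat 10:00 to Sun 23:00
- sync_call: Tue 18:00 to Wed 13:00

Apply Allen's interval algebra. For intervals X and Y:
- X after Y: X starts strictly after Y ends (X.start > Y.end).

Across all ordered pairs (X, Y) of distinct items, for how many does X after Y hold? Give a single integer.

37

Checking all 110 ordered pairs for relation 'after'; matching pairs in alphabetical order:
(audit, design_review): audit after design_review ✓
(compaction, audit): compaction after audit ✓
(compaction, deploy): compaction after deploy ✓
(compaction, design_review): compaction after design_review ✓
(compaction, handoff): compaction after handoff ✓
(compaction, load_test): compaction after load_test ✓
(compaction, snapshot): compaction after snapshot ✓
(compaction, sync_call): compaction after sync_call ✓
(deploy, design_review): deploy after design_review ✓
(handoff, design_review): handoff after design_review ✓
(handoff, load_test): handoff after load_test ✓
(handoff, sync_call): handoff after sync_call ✓
(ingest, audit): ingest after audit ✓
(ingest, deploy): ingest after deploy ✓
(ingest, design_review): ingest after design_review ✓
(ingest, load_test): ingest after load_test ✓
(ingest, snapshot): ingest after snapshot ✓
(ingest, sync_call): ingest after sync_call ✓
(load_test, design_review): load_test after design_review ✓
(qa_pass, audit): qa_pass after audit ✓
(qa_pass, deploy): qa_pass after deploy ✓
(qa_pass, design_review): qa_pass after design_review ✓
(qa_pass, handoff): qa_pass after handoff ✓
(qa_pass, load_test): qa_pass after load_test ✓
... plus 13 further pairs not listed.
Count: 37.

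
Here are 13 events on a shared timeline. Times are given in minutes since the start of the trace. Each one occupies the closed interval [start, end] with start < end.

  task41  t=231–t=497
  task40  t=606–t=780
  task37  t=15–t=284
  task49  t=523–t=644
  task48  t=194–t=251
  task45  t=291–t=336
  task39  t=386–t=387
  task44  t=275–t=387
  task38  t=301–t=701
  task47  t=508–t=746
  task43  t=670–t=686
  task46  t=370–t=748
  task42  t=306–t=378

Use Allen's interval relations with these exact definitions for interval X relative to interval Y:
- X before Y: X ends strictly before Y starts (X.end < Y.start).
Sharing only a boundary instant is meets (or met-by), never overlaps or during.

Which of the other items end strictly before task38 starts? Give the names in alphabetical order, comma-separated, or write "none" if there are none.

Target task38 = [t=301, t=701].
task37 [t=15, t=284] → before → yes.
task39 [t=386, t=387] → during → no.
task40 [t=606, t=780] → overlapped-by → no.
task41 [t=231, t=497] → overlaps → no.
task42 [t=306, t=378] → during → no.
task43 [t=670, t=686] → during → no.
task44 [t=275, t=387] → overlaps → no.
task45 [t=291, t=336] → overlaps → no.
task46 [t=370, t=748] → overlapped-by → no.
task47 [t=508, t=746] → overlapped-by → no.
task48 [t=194, t=251] → before → yes.
task49 [t=523, t=644] → during → no.
Result: task37, task48.

task37, task48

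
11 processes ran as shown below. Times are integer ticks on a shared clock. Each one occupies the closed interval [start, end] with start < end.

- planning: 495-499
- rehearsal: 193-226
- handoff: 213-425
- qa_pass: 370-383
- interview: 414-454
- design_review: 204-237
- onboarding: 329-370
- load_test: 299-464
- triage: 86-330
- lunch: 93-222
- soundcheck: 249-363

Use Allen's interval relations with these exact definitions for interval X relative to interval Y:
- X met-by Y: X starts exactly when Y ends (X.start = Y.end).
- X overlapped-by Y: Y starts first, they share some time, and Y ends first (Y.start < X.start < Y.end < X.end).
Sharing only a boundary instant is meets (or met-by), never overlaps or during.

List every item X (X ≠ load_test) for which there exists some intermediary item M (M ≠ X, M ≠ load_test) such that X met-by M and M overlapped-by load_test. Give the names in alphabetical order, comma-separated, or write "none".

none

Target load_test = [299, 464].
Intermediaries M with M overlapped-by load_test: none.
Union: none.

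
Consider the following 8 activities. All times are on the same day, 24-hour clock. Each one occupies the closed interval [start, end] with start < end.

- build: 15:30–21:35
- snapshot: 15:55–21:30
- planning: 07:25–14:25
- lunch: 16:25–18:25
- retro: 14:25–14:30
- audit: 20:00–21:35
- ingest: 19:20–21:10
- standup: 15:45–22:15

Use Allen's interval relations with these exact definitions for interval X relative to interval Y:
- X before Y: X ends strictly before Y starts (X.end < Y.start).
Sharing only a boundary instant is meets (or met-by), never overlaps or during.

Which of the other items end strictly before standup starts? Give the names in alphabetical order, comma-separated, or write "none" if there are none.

planning, retro

Target standup = [15:45, 22:15].
audit [20:00, 21:35] → during → no.
build [15:30, 21:35] → overlaps → no.
ingest [19:20, 21:10] → during → no.
lunch [16:25, 18:25] → during → no.
planning [07:25, 14:25] → before → yes.
retro [14:25, 14:30] → before → yes.
snapshot [15:55, 21:30] → during → no.
Result: planning, retro.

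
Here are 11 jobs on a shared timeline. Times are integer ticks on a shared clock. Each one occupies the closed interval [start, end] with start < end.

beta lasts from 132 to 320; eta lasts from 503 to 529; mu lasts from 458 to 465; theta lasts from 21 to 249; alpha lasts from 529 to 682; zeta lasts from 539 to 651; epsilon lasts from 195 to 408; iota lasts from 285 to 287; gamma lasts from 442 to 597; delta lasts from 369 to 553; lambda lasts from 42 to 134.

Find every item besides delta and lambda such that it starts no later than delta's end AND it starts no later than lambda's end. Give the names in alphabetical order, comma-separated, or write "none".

Conditions: its start is no later than delta's end (X.start <= 553) AND its start is no later than lambda's end (X.start <= 134).
alpha: start 529 <= 553? ✓; start 529 <= 134? ✗ → no.
beta: start 132 <= 553? ✓; start 132 <= 134? ✓ → yes.
epsilon: start 195 <= 553? ✓; start 195 <= 134? ✗ → no.
eta: start 503 <= 553? ✓; start 503 <= 134? ✗ → no.
gamma: start 442 <= 553? ✓; start 442 <= 134? ✗ → no.
iota: start 285 <= 553? ✓; start 285 <= 134? ✗ → no.
mu: start 458 <= 553? ✓; start 458 <= 134? ✗ → no.
theta: start 21 <= 553? ✓; start 21 <= 134? ✓ → yes.
zeta: start 539 <= 553? ✓; start 539 <= 134? ✗ → no.
Result: beta, theta.

beta, theta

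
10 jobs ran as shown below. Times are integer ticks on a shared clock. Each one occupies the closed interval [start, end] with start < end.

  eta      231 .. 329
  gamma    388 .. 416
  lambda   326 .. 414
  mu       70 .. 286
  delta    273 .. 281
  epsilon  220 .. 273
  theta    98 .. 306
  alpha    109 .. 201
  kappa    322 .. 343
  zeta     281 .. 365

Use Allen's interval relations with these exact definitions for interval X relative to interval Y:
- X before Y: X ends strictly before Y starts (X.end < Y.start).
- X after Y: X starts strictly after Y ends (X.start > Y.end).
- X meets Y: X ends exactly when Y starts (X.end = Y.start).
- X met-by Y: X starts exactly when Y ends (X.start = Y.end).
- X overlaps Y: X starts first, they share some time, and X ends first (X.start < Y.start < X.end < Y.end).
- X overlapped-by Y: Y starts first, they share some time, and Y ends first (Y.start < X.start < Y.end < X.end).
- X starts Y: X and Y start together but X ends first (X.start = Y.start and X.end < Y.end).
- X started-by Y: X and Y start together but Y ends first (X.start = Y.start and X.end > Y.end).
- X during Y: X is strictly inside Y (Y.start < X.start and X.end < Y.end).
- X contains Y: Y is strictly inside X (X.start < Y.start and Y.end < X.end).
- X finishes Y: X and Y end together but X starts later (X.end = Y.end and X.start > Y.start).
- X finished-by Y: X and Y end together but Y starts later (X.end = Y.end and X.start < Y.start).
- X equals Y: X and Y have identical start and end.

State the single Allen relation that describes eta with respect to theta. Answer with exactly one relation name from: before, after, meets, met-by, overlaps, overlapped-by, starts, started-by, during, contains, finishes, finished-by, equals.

eta = [231, 329]; theta = [98, 306].
Compare endpoints: eta.start > theta.start, eta.start < theta.end, eta.end > theta.start, eta.end > theta.end.
That pattern is 'overlapped-by'.

overlapped-by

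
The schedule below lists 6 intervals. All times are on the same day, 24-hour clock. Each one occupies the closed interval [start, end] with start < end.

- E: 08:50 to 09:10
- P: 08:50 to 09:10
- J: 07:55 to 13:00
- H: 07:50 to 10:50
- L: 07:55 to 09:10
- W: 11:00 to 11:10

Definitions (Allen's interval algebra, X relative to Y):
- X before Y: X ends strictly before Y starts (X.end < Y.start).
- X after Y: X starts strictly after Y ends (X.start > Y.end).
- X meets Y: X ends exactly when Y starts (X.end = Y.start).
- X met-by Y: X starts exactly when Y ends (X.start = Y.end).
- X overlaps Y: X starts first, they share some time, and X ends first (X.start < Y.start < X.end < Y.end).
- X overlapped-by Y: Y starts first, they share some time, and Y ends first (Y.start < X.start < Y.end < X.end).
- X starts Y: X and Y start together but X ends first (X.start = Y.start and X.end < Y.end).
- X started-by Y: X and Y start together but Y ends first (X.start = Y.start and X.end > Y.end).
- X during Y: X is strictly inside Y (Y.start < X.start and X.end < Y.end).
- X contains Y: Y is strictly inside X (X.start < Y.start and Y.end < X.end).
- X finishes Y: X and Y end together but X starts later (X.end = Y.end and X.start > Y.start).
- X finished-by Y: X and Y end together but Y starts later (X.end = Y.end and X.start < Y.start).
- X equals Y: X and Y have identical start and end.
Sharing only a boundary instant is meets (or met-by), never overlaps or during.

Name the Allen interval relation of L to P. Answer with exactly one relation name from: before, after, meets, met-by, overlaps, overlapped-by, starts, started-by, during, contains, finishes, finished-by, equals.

finished-by

L = [07:55, 09:10]; P = [08:50, 09:10].
Compare endpoints: L.start < P.start, L.start < P.end, L.end > P.start, L.end = P.end.
That pattern is 'finished-by'.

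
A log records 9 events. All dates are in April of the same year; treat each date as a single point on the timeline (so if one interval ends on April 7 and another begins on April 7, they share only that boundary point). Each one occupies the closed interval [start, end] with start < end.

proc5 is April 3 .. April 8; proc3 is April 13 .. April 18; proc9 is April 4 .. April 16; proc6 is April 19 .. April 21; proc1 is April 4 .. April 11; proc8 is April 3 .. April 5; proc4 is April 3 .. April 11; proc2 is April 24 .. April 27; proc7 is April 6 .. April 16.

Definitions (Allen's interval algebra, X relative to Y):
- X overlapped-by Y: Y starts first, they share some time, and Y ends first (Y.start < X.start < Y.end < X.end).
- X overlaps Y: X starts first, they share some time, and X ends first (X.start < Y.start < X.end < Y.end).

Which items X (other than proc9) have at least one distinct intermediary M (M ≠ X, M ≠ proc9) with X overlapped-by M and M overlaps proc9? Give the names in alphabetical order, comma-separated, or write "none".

Target proc9 = [April 4, April 16].
Intermediaries M with M overlaps proc9: proc4, proc5, proc8.
Via proc4 — items with X overlapped-by proc4: proc7.
Via proc5 — items with X overlapped-by proc5: proc1, proc7.
Via proc8 — items with X overlapped-by proc8: proc1.
Union: proc1, proc7.

proc1, proc7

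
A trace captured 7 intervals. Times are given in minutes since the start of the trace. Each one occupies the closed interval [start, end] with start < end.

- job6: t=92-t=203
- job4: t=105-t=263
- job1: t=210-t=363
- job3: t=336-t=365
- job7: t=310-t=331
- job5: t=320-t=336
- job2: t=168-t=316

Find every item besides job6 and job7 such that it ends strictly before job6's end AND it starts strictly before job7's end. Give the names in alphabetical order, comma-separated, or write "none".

none

Conditions: its end is strictly before job6's end (X.end < t=203) AND its start is strictly before job7's end (X.start < t=331).
job1: end t=363 < t=203? ✗; start t=210 < t=331? ✓ → no.
job2: end t=316 < t=203? ✗; start t=168 < t=331? ✓ → no.
job3: end t=365 < t=203? ✗; start t=336 < t=331? ✗ → no.
job4: end t=263 < t=203? ✗; start t=105 < t=331? ✓ → no.
job5: end t=336 < t=203? ✗; start t=320 < t=331? ✓ → no.
Result: none.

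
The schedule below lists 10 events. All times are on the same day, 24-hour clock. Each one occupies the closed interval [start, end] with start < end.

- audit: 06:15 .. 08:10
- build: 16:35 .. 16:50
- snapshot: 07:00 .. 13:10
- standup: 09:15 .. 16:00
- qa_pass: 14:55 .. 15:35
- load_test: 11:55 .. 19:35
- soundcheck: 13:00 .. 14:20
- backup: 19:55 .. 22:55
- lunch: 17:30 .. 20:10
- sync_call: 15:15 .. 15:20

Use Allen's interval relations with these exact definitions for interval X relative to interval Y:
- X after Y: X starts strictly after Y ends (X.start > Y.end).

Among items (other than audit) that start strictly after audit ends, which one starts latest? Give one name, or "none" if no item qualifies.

backup

Target audit = [06:15, 08:10].
backup [19:55, 22:55] → after → candidate.
build [16:35, 16:50] → after → candidate.
load_test [11:55, 19:35] → after → candidate.
lunch [17:30, 20:10] → after → candidate.
qa_pass [14:55, 15:35] → after → candidate.
snapshot [07:00, 13:10] → overlapped-by → excluded.
soundcheck [13:00, 14:20] → after → candidate.
standup [09:15, 16:00] → after → candidate.
sync_call [15:15, 15:20] → after → candidate.
Among candidates, latest start is 19:55 → backup.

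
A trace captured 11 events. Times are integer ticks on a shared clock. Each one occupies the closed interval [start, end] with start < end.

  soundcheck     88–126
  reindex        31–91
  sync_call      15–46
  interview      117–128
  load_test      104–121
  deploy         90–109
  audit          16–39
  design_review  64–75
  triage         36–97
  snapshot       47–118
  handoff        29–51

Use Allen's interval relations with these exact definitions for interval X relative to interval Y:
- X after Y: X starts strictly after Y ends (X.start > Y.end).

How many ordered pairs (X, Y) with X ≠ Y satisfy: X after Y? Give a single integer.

Checking all 110 ordered pairs for relation 'after'; matching pairs in alphabetical order:
(deploy, audit): deploy after audit ✓
(deploy, design_review): deploy after design_review ✓
(deploy, handoff): deploy after handoff ✓
(deploy, sync_call): deploy after sync_call ✓
(design_review, audit): design_review after audit ✓
(design_review, handoff): design_review after handoff ✓
(design_review, sync_call): design_review after sync_call ✓
(interview, audit): interview after audit ✓
(interview, deploy): interview after deploy ✓
(interview, design_review): interview after design_review ✓
(interview, handoff): interview after handoff ✓
(interview, reindex): interview after reindex ✓
(interview, sync_call): interview after sync_call ✓
(interview, triage): interview after triage ✓
(load_test, audit): load_test after audit ✓
(load_test, design_review): load_test after design_review ✓
(load_test, handoff): load_test after handoff ✓
(load_test, reindex): load_test after reindex ✓
(load_test, sync_call): load_test after sync_call ✓
(load_test, triage): load_test after triage ✓
(snapshot, audit): snapshot after audit ✓
(snapshot, sync_call): snapshot after sync_call ✓
(soundcheck, audit): soundcheck after audit ✓
(soundcheck, design_review): soundcheck after design_review ✓
... plus 2 further pairs not listed.
Count: 26.

26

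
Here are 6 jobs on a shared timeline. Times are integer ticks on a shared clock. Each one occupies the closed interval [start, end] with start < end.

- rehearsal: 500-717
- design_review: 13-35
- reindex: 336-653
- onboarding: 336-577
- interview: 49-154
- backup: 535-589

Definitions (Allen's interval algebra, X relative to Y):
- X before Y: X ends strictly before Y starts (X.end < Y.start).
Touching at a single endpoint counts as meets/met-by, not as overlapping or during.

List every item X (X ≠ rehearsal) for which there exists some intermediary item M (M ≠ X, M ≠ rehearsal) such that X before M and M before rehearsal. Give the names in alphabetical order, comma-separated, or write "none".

Target rehearsal = [500, 717].
Intermediaries M with M before rehearsal: design_review, interview.
Via design_review — items with X before design_review: none.
Via interview — items with X before interview: design_review.
Union: design_review.

design_review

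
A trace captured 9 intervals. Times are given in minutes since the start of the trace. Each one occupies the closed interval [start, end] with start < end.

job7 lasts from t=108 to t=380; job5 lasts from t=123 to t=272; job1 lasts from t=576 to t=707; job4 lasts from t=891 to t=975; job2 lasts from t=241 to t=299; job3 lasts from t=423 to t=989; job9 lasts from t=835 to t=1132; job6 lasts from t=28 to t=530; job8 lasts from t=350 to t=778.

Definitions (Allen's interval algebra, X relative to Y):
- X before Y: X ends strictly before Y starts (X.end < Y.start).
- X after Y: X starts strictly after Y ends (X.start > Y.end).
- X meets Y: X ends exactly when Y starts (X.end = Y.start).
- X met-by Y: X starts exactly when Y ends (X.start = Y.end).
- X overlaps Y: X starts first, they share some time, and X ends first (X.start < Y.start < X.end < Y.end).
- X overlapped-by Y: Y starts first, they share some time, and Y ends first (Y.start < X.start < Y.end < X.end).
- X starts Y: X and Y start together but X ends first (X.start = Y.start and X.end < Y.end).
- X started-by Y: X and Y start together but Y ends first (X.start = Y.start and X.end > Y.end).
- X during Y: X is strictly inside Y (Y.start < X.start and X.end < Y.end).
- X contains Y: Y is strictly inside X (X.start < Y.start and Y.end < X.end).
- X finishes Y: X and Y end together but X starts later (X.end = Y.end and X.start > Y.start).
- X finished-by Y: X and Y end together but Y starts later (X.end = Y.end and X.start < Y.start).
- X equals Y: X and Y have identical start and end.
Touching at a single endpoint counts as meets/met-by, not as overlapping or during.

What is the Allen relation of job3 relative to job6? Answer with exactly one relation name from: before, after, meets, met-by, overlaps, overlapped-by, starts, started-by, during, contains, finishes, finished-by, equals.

job3 = [t=423, t=989]; job6 = [t=28, t=530].
Compare endpoints: job3.start > job6.start, job3.start < job6.end, job3.end > job6.start, job3.end > job6.end.
That pattern is 'overlapped-by'.

overlapped-by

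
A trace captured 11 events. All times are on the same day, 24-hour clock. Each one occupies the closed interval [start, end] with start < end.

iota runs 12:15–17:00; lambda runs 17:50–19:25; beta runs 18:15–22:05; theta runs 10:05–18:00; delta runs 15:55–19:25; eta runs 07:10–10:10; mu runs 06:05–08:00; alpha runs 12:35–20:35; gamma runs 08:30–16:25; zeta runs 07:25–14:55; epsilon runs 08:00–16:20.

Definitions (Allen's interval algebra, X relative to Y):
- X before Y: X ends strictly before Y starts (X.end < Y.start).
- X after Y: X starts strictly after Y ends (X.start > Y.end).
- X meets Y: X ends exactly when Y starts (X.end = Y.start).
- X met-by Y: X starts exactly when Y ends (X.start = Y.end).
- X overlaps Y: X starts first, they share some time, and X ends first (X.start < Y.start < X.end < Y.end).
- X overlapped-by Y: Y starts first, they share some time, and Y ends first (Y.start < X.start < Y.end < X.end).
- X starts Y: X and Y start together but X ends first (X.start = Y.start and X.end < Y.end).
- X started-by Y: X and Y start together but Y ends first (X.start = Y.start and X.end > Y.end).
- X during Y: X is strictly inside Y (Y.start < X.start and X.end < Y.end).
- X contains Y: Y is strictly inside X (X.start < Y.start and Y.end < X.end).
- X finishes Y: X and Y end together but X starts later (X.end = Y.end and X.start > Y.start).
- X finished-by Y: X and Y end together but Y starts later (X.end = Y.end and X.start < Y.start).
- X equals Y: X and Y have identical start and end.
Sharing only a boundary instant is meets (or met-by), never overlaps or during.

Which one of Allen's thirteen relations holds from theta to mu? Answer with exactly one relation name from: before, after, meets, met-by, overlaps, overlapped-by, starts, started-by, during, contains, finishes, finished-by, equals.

theta = [10:05, 18:00]; mu = [06:05, 08:00].
Compare endpoints: theta.start > mu.start, theta.start > mu.end, theta.end > mu.start, theta.end > mu.end.
That pattern is 'after'.

after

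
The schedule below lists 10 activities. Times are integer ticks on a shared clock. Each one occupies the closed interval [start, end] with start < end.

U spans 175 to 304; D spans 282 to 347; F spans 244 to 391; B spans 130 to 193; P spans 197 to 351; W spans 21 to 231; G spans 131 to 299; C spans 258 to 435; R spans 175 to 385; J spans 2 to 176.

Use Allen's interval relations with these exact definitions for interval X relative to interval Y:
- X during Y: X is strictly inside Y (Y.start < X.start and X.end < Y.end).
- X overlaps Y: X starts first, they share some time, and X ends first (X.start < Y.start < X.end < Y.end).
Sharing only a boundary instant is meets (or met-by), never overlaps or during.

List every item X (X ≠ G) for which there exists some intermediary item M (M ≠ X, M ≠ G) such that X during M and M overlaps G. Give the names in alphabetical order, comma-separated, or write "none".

Target G = [131, 299].
Intermediaries M with M overlaps G: B, J, W.
Via B — items with X during B: none.
Via J — items with X during J: none.
Via W — items with X during W: B.
Union: B.

B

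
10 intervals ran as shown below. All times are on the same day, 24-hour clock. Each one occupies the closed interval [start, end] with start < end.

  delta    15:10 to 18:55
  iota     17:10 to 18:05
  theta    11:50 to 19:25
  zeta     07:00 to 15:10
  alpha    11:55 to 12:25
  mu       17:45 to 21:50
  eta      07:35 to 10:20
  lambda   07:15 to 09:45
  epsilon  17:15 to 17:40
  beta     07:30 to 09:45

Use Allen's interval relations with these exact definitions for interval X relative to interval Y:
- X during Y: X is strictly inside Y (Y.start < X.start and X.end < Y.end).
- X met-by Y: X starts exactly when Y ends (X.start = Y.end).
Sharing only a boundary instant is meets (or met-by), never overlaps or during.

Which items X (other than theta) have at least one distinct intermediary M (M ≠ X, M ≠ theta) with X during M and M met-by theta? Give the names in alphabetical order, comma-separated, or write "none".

none

Target theta = [11:50, 19:25].
Intermediaries M with M met-by theta: none.
Union: none.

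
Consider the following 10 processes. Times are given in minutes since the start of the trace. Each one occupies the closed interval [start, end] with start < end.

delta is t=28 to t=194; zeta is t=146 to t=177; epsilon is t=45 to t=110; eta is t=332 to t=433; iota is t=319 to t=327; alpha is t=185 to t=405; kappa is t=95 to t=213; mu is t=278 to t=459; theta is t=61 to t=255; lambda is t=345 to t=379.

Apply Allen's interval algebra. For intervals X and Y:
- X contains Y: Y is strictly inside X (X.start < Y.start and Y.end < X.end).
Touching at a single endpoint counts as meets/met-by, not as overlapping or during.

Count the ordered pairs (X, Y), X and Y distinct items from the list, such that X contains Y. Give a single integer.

Checking all 90 ordered pairs for relation 'contains'; matching pairs in alphabetical order:
(alpha, iota): alpha contains iota ✓
(alpha, lambda): alpha contains lambda ✓
(delta, epsilon): delta contains epsilon ✓
(delta, zeta): delta contains zeta ✓
(eta, lambda): eta contains lambda ✓
(kappa, zeta): kappa contains zeta ✓
(mu, eta): mu contains eta ✓
(mu, iota): mu contains iota ✓
(mu, lambda): mu contains lambda ✓
(theta, kappa): theta contains kappa ✓
(theta, zeta): theta contains zeta ✓
Count: 11.

11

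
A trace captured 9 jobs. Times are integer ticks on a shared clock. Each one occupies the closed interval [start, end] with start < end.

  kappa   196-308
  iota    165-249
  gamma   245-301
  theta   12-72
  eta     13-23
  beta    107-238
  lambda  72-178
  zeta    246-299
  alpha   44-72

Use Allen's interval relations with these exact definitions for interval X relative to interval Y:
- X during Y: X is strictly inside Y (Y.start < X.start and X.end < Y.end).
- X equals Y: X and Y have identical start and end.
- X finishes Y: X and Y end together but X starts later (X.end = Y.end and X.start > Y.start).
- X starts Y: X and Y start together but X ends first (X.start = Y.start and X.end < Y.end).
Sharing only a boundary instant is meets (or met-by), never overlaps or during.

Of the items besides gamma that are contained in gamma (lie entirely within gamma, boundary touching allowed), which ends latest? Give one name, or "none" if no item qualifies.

zeta

Target gamma = [245, 301].
alpha [44, 72] → before → excluded.
beta [107, 238] → before → excluded.
eta [13, 23] → before → excluded.
iota [165, 249] → overlaps → excluded.
kappa [196, 308] → contains → excluded.
lambda [72, 178] → before → excluded.
theta [12, 72] → before → excluded.
zeta [246, 299] → during → candidate.
Among candidates, latest end is 299 → zeta.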